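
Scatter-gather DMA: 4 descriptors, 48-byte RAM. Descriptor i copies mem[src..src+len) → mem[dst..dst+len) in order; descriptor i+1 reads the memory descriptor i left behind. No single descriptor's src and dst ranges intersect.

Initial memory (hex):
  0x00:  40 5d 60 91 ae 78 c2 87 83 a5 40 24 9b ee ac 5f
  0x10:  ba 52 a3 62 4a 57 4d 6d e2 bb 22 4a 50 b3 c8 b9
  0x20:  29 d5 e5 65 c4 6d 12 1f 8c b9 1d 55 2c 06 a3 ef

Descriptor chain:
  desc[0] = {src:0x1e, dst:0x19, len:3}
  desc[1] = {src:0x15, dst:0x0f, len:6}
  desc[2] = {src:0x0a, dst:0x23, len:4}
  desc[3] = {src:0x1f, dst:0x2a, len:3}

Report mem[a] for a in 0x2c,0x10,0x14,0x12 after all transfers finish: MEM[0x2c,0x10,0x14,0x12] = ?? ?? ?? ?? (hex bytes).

MEM[0x2c,0x10,0x14,0x12] = d5 4d b9 e2

#0 dst[0x19+3] := {0xc8,0xb9,0x29}
#1 dst[0x0f+6] := {0x57,0x4d,0x6d,0xe2,0xc8,0xb9}
#2 dst[0x23+4] := {0x40,0x24,0x9b,0xee}
#3 dst[0x2a+3] := {0xb9,0x29,0xd5}
query mem[0x2c]=0xd5, mem[0x10]=0x4d, mem[0x14]=0xb9, mem[0x12]=0xe2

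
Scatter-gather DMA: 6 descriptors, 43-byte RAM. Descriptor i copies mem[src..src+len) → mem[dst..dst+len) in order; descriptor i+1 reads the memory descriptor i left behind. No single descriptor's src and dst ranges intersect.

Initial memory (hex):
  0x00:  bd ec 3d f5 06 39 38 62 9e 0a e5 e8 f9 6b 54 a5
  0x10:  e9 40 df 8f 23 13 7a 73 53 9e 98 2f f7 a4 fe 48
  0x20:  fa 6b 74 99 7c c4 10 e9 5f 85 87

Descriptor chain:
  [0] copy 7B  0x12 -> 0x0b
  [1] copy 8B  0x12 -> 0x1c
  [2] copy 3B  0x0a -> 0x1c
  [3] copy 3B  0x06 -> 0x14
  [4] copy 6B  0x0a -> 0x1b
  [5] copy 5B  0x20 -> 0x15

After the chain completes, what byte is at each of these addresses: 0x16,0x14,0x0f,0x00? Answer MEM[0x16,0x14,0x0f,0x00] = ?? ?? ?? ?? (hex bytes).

[0] 0x12->0x0b len=7 : df 8f 23 13 7a 73 53
[1] 0x12->0x1c len=8 : df 8f 23 13 7a 73 53 9e
[2] 0x0a->0x1c len=3 : e5 df 8f
[3] 0x06->0x14 len=3 : 38 62 9e
[4] 0x0a->0x1b len=6 : e5 df 8f 23 13 7a
[5] 0x20->0x15 len=5 : 7a 73 53 9e 7c
query mem[0x16]=0x73, mem[0x14]=0x38, mem[0x0f]=0x7a, mem[0x00]=0xbd

MEM[0x16,0x14,0x0f,0x00] = 73 38 7a bd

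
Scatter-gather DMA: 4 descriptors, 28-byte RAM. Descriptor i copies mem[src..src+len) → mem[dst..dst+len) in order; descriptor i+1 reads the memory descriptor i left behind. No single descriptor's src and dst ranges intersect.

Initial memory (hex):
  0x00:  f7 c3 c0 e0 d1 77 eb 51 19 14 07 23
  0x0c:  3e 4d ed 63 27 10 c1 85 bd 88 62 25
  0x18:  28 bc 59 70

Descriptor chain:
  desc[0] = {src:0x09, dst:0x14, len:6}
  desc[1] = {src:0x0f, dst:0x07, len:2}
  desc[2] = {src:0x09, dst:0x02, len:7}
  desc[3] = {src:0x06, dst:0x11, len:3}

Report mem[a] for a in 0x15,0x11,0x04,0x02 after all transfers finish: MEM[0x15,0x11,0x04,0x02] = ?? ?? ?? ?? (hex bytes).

D0: mem[0x14..0x19] <- [14 07 23 3e 4d ed]
D1: mem[0x07..0x08] <- [63 27]
D2: mem[0x02..0x08] <- [14 07 23 3e 4d ed 63]
D3: mem[0x11..0x13] <- [4d ed 63]
query mem[0x15]=0x07, mem[0x11]=0x4d, mem[0x04]=0x23, mem[0x02]=0x14

MEM[0x15,0x11,0x04,0x02] = 07 4d 23 14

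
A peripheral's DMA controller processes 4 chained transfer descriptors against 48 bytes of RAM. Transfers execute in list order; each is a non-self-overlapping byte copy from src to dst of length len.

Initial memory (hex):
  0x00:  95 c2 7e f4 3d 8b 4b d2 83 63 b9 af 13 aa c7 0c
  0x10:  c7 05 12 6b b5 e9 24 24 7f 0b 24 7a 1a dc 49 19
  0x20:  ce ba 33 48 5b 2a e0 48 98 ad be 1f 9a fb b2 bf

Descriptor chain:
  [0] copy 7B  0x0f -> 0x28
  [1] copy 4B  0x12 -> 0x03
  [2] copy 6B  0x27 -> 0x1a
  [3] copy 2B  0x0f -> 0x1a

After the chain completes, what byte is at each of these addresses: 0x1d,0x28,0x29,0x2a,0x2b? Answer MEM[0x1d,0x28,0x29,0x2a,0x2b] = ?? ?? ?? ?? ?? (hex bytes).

  after D0: wrote 7B at 0x28 = 0cc705126bb5e9
  after D1: wrote 4B at 0x03 = 126bb5e9
  after D2: wrote 6B at 0x1a = 480cc705126b
  after D3: wrote 2B at 0x1a = 0cc7
query mem[0x1d]=0x05, mem[0x28]=0x0c, mem[0x29]=0xc7, mem[0x2a]=0x05, mem[0x2b]=0x12

MEM[0x1d,0x28,0x29,0x2a,0x2b] = 05 0c c7 05 12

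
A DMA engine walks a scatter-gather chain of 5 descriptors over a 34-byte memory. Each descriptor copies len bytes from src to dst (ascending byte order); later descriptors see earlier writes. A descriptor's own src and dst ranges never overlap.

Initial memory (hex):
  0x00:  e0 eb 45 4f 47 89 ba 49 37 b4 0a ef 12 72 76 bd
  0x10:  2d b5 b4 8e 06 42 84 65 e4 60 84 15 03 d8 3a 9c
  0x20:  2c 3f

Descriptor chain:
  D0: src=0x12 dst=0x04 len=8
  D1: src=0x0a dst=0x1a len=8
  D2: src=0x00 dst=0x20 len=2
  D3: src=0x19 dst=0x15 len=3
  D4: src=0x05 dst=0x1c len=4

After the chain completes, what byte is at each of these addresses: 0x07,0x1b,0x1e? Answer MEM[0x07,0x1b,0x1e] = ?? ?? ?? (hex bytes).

D0: mem[0x04..0x0b] <- [b4 8e 06 42 84 65 e4 60]
D1: mem[0x1a..0x21] <- [e4 60 12 72 76 bd 2d b5]
D2: mem[0x20..0x21] <- [e0 eb]
D3: mem[0x15..0x17] <- [60 e4 60]
D4: mem[0x1c..0x1f] <- [8e 06 42 84]
query mem[0x07]=0x42, mem[0x1b]=0x60, mem[0x1e]=0x42

MEM[0x07,0x1b,0x1e] = 42 60 42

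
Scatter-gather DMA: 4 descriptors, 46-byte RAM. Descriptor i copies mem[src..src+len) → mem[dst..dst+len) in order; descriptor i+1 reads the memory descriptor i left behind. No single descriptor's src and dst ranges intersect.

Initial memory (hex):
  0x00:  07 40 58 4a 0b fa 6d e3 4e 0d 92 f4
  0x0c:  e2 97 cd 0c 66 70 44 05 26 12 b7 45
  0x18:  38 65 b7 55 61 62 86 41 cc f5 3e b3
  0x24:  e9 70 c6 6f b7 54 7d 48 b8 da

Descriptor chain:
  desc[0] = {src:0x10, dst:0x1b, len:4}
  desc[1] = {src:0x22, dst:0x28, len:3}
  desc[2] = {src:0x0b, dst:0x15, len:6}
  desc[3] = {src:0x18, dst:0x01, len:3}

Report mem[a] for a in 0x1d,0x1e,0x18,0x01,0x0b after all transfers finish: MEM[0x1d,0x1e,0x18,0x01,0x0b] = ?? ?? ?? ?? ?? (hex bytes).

MEM[0x1d,0x1e,0x18,0x01,0x0b] = 44 05 cd cd f4

[0] 0x10->0x1b len=4 : 66 70 44 05
[1] 0x22->0x28 len=3 : 3e b3 e9
[2] 0x0b->0x15 len=6 : f4 e2 97 cd 0c 66
[3] 0x18->0x01 len=3 : cd 0c 66
query mem[0x1d]=0x44, mem[0x1e]=0x05, mem[0x18]=0xcd, mem[0x01]=0xcd, mem[0x0b]=0xf4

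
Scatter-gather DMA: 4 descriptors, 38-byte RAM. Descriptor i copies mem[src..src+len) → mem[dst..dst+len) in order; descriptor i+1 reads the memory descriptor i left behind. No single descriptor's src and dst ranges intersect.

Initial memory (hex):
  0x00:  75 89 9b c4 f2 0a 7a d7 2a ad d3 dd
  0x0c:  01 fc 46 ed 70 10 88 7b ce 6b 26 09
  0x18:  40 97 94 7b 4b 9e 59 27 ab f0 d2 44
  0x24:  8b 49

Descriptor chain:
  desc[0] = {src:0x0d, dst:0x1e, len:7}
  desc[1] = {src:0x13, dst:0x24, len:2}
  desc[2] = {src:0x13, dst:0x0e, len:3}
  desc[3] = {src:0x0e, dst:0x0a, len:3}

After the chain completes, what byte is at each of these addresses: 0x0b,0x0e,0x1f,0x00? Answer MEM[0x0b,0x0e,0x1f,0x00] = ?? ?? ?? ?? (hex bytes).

MEM[0x0b,0x0e,0x1f,0x00] = ce 7b 46 75

  after D0: wrote 7B at 0x1e = fc46ed7010887b
  after D1: wrote 2B at 0x24 = 7bce
  after D2: wrote 3B at 0x0e = 7bce6b
  after D3: wrote 3B at 0x0a = 7bce6b
query mem[0x0b]=0xce, mem[0x0e]=0x7b, mem[0x1f]=0x46, mem[0x00]=0x75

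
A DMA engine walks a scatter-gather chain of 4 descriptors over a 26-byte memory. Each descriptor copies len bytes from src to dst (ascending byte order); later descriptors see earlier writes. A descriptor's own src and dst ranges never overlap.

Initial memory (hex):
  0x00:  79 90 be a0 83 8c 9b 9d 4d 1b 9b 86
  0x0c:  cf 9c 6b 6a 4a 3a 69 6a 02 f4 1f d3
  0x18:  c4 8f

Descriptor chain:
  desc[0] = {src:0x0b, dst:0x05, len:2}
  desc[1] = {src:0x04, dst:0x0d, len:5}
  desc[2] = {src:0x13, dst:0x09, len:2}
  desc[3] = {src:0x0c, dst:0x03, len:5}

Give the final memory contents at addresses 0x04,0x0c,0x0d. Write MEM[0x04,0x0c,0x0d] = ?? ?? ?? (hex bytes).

MEM[0x04,0x0c,0x0d] = 83 cf 83

[0] 0x0b->0x05 len=2 : 86 cf
[1] 0x04->0x0d len=5 : 83 86 cf 9d 4d
[2] 0x13->0x09 len=2 : 6a 02
[3] 0x0c->0x03 len=5 : cf 83 86 cf 9d
query mem[0x04]=0x83, mem[0x0c]=0xcf, mem[0x0d]=0x83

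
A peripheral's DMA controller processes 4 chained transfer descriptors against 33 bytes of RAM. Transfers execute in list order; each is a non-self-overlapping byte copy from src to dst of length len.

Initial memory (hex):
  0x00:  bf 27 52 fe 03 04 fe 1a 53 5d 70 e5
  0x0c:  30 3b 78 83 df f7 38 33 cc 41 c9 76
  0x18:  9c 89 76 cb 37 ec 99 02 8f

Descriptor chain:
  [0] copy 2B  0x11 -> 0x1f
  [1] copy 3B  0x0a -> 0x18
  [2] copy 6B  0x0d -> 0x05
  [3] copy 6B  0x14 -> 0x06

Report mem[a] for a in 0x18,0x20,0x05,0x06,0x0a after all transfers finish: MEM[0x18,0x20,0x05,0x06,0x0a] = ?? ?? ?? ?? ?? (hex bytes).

MEM[0x18,0x20,0x05,0x06,0x0a] = 70 38 3b cc 70

D0: mem[0x1f..0x20] <- [f7 38]
D1: mem[0x18..0x1a] <- [70 e5 30]
D2: mem[0x05..0x0a] <- [3b 78 83 df f7 38]
D3: mem[0x06..0x0b] <- [cc 41 c9 76 70 e5]
query mem[0x18]=0x70, mem[0x20]=0x38, mem[0x05]=0x3b, mem[0x06]=0xcc, mem[0x0a]=0x70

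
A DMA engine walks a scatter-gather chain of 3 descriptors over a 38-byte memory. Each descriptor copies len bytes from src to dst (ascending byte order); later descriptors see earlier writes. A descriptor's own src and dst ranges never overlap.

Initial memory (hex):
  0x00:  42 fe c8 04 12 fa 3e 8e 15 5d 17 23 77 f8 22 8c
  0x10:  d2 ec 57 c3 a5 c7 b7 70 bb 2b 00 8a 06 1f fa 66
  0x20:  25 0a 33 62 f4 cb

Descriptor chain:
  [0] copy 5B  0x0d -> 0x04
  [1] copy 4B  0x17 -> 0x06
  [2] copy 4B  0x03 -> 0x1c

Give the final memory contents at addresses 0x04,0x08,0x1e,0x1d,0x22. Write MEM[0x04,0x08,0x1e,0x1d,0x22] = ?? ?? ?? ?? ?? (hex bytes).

MEM[0x04,0x08,0x1e,0x1d,0x22] = f8 2b 22 f8 33

#0 dst[0x04+5] := {0xf8,0x22,0x8c,0xd2,0xec}
#1 dst[0x06+4] := {0x70,0xbb,0x2b,0x00}
#2 dst[0x1c+4] := {0x04,0xf8,0x22,0x70}
query mem[0x04]=0xf8, mem[0x08]=0x2b, mem[0x1e]=0x22, mem[0x1d]=0xf8, mem[0x22]=0x33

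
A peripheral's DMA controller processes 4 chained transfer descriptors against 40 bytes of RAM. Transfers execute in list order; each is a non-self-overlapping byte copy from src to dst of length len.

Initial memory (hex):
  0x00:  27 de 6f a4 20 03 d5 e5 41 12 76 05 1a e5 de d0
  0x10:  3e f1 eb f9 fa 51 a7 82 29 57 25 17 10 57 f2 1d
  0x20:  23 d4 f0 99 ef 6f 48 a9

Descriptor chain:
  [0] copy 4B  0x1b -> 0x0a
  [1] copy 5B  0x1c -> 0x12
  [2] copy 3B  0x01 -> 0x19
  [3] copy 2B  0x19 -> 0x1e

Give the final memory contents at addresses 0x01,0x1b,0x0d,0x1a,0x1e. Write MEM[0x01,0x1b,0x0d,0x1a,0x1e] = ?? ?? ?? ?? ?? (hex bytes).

MEM[0x01,0x1b,0x0d,0x1a,0x1e] = de a4 f2 6f de

#0 dst[0x0a+4] := {0x17,0x10,0x57,0xf2}
#1 dst[0x12+5] := {0x10,0x57,0xf2,0x1d,0x23}
#2 dst[0x19+3] := {0xde,0x6f,0xa4}
#3 dst[0x1e+2] := {0xde,0x6f}
query mem[0x01]=0xde, mem[0x1b]=0xa4, mem[0x0d]=0xf2, mem[0x1a]=0x6f, mem[0x1e]=0xde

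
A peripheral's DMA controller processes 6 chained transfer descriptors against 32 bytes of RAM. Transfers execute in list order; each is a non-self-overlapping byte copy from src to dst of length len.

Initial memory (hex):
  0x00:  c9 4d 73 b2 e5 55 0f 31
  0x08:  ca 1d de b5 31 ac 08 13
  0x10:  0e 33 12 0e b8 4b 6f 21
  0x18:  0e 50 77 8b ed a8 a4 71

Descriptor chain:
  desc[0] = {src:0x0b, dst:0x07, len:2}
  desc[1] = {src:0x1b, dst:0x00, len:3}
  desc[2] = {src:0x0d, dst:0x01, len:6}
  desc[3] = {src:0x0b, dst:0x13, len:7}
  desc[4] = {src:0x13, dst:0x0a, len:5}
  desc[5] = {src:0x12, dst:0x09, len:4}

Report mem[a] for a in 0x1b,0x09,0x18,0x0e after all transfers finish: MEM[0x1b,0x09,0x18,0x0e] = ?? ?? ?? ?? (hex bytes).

[0] 0x0b->0x07 len=2 : b5 31
[1] 0x1b->0x00 len=3 : 8b ed a8
[2] 0x0d->0x01 len=6 : ac 08 13 0e 33 12
[3] 0x0b->0x13 len=7 : b5 31 ac 08 13 0e 33
[4] 0x13->0x0a len=5 : b5 31 ac 08 13
[5] 0x12->0x09 len=4 : 12 b5 31 ac
query mem[0x1b]=0x8b, mem[0x09]=0x12, mem[0x18]=0x0e, mem[0x0e]=0x13

MEM[0x1b,0x09,0x18,0x0e] = 8b 12 0e 13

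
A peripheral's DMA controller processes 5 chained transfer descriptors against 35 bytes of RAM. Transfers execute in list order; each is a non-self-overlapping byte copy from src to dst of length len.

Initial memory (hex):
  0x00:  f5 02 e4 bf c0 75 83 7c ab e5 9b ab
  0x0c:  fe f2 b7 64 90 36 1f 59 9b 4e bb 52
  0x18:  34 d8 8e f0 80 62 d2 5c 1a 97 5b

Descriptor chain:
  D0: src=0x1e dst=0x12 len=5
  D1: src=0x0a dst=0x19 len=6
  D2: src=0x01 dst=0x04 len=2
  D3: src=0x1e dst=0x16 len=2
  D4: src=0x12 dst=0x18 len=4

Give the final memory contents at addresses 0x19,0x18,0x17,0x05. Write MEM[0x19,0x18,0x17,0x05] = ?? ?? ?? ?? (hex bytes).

#0 dst[0x12+5] := {0xd2,0x5c,0x1a,0x97,0x5b}
#1 dst[0x19+6] := {0x9b,0xab,0xfe,0xf2,0xb7,0x64}
#2 dst[0x04+2] := {0x02,0xe4}
#3 dst[0x16+2] := {0x64,0x5c}
#4 dst[0x18+4] := {0xd2,0x5c,0x1a,0x97}
query mem[0x19]=0x5c, mem[0x18]=0xd2, mem[0x17]=0x5c, mem[0x05]=0xe4

MEM[0x19,0x18,0x17,0x05] = 5c d2 5c e4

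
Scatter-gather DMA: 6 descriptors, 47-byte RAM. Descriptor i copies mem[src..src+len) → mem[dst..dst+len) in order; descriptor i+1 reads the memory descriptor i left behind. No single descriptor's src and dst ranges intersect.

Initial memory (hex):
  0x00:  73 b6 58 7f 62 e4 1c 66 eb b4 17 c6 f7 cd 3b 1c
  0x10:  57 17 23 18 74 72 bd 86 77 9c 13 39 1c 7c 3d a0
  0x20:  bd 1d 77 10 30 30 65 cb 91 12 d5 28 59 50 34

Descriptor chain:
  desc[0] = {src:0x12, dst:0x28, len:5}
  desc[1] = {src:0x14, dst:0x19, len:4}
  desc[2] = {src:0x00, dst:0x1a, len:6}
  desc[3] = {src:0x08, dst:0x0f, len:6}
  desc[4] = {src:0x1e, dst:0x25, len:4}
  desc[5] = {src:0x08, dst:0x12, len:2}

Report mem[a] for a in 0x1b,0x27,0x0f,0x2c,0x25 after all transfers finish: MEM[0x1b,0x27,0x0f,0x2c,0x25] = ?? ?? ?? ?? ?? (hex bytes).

MEM[0x1b,0x27,0x0f,0x2c,0x25] = b6 bd eb bd 62

D0: mem[0x28..0x2c] <- [23 18 74 72 bd]
D1: mem[0x19..0x1c] <- [74 72 bd 86]
D2: mem[0x1a..0x1f] <- [73 b6 58 7f 62 e4]
D3: mem[0x0f..0x14] <- [eb b4 17 c6 f7 cd]
D4: mem[0x25..0x28] <- [62 e4 bd 1d]
D5: mem[0x12..0x13] <- [eb b4]
query mem[0x1b]=0xb6, mem[0x27]=0xbd, mem[0x0f]=0xeb, mem[0x2c]=0xbd, mem[0x25]=0x62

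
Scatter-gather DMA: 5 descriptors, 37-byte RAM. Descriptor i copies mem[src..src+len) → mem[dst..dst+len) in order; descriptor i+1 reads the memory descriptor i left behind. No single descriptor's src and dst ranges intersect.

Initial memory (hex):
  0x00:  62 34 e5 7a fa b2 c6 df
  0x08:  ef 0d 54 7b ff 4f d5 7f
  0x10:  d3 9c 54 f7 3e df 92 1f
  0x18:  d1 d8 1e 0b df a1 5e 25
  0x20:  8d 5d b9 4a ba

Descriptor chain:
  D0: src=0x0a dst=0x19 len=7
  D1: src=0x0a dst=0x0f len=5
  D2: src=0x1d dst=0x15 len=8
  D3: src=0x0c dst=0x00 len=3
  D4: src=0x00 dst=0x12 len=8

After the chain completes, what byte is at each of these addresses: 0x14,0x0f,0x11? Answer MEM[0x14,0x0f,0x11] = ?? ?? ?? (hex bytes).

  after D0: wrote 7B at 0x19 = 547bff4fd57fd3
  after D1: wrote 5B at 0x0f = 547bff4fd5
  after D2: wrote 8B at 0x15 = d57fd38d5db94aba
  after D3: wrote 3B at 0x00 = ff4fd5
  after D4: wrote 8B at 0x12 = ff4fd57afab2c6df
query mem[0x14]=0xd5, mem[0x0f]=0x54, mem[0x11]=0xff

MEM[0x14,0x0f,0x11] = d5 54 ff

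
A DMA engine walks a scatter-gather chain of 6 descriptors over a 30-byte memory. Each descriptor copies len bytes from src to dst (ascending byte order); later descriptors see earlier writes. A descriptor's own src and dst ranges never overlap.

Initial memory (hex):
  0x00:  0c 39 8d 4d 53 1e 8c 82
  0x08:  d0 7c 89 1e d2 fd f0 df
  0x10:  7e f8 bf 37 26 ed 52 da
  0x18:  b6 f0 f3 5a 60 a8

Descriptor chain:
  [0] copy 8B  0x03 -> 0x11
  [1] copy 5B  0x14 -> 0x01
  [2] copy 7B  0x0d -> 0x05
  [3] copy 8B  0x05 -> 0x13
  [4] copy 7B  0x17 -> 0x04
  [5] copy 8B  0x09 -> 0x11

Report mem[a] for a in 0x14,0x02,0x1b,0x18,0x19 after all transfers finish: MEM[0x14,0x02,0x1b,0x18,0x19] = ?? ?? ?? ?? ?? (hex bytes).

MEM[0x14,0x02,0x1b,0x18,0x19] = d2 82 5a 7e 1e

D0: mem[0x11..0x18] <- [4d 53 1e 8c 82 d0 7c 89]
D1: mem[0x01..0x05] <- [8c 82 d0 7c 89]
D2: mem[0x05..0x0b] <- [fd f0 df 7e 4d 53 1e]
D3: mem[0x13..0x1a] <- [fd f0 df 7e 4d 53 1e d2]
D4: mem[0x04..0x0a] <- [4d 53 1e d2 5a 60 a8]
D5: mem[0x11..0x18] <- [60 a8 1e d2 fd f0 df 7e]
query mem[0x14]=0xd2, mem[0x02]=0x82, mem[0x1b]=0x5a, mem[0x18]=0x7e, mem[0x19]=0x1e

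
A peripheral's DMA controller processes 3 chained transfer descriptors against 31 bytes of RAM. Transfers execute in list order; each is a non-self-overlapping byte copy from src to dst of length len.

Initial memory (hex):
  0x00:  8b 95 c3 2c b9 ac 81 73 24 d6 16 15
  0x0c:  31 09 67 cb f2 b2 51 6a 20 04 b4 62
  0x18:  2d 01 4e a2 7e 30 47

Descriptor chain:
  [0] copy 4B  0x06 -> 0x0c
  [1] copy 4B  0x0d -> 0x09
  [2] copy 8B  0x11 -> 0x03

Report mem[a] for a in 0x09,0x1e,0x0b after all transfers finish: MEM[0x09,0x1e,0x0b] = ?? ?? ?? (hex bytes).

  after D0: wrote 4B at 0x0c = 817324d6
  after D1: wrote 4B at 0x09 = 7324d6f2
  after D2: wrote 8B at 0x03 = b2516a2004b4622d
query mem[0x09]=0x62, mem[0x1e]=0x47, mem[0x0b]=0xd6

MEM[0x09,0x1e,0x0b] = 62 47 d6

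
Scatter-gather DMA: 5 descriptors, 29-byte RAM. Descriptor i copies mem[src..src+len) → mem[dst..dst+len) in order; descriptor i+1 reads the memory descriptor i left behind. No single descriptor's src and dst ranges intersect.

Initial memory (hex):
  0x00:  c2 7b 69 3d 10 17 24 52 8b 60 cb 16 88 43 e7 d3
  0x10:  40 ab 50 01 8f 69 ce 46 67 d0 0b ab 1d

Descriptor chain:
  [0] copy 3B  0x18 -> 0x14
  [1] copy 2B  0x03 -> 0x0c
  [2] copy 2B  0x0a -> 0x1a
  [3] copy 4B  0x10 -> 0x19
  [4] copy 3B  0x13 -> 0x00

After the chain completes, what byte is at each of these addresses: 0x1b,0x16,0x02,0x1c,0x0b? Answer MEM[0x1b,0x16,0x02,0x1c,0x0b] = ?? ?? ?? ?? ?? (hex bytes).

MEM[0x1b,0x16,0x02,0x1c,0x0b] = 50 0b d0 01 16

[0] 0x18->0x14 len=3 : 67 d0 0b
[1] 0x03->0x0c len=2 : 3d 10
[2] 0x0a->0x1a len=2 : cb 16
[3] 0x10->0x19 len=4 : 40 ab 50 01
[4] 0x13->0x00 len=3 : 01 67 d0
query mem[0x1b]=0x50, mem[0x16]=0x0b, mem[0x02]=0xd0, mem[0x1c]=0x01, mem[0x0b]=0x16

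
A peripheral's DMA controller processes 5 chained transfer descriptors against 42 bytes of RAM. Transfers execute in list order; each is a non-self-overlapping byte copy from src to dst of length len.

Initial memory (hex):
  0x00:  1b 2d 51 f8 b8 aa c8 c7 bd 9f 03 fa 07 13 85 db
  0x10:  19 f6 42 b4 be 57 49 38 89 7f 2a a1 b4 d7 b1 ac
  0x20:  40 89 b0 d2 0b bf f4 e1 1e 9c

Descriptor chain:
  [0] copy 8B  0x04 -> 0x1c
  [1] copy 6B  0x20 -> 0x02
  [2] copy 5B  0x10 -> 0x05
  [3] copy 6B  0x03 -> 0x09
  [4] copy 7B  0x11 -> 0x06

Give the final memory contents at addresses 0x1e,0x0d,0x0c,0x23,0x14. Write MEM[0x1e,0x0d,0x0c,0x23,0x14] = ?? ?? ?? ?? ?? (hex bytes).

MEM[0x1e,0x0d,0x0c,0x23,0x14] = c8 42 38 fa be

#0 dst[0x1c+8] := {0xb8,0xaa,0xc8,0xc7,0xbd,0x9f,0x03,0xfa}
#1 dst[0x02+6] := {0xbd,0x9f,0x03,0xfa,0x0b,0xbf}
#2 dst[0x05+5] := {0x19,0xf6,0x42,0xb4,0xbe}
#3 dst[0x09+6] := {0x9f,0x03,0x19,0xf6,0x42,0xb4}
#4 dst[0x06+7] := {0xf6,0x42,0xb4,0xbe,0x57,0x49,0x38}
query mem[0x1e]=0xc8, mem[0x0d]=0x42, mem[0x0c]=0x38, mem[0x23]=0xfa, mem[0x14]=0xbe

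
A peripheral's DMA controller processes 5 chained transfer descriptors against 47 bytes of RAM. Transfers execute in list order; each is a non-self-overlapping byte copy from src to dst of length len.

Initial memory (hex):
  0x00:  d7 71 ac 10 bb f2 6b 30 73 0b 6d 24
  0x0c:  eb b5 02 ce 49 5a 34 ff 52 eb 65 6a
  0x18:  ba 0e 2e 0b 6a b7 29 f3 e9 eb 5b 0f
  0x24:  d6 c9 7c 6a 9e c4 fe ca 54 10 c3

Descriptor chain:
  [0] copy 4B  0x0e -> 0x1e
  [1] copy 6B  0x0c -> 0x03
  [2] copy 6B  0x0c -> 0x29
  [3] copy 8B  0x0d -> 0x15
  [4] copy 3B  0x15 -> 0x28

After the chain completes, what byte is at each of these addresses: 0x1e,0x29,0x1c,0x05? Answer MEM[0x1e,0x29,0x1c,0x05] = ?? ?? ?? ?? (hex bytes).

D0: mem[0x1e..0x21] <- [02 ce 49 5a]
D1: mem[0x03..0x08] <- [eb b5 02 ce 49 5a]
D2: mem[0x29..0x2e] <- [eb b5 02 ce 49 5a]
D3: mem[0x15..0x1c] <- [b5 02 ce 49 5a 34 ff 52]
D4: mem[0x28..0x2a] <- [b5 02 ce]
query mem[0x1e]=0x02, mem[0x29]=0x02, mem[0x1c]=0x52, mem[0x05]=0x02

MEM[0x1e,0x29,0x1c,0x05] = 02 02 52 02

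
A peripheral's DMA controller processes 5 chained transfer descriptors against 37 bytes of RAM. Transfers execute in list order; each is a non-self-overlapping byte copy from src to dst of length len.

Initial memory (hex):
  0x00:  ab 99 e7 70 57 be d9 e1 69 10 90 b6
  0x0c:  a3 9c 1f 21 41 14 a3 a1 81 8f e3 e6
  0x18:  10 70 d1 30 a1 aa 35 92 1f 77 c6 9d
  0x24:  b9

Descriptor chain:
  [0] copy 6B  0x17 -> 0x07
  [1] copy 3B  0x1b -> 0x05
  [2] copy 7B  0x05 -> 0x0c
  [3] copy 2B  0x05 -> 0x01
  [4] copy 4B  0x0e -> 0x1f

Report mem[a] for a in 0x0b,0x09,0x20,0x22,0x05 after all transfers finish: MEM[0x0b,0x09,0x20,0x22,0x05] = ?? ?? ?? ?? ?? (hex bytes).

MEM[0x0b,0x09,0x20,0x22,0x05] = 30 70 10 d1 30

[0] 0x17->0x07 len=6 : e6 10 70 d1 30 a1
[1] 0x1b->0x05 len=3 : 30 a1 aa
[2] 0x05->0x0c len=7 : 30 a1 aa 10 70 d1 30
[3] 0x05->0x01 len=2 : 30 a1
[4] 0x0e->0x1f len=4 : aa 10 70 d1
query mem[0x0b]=0x30, mem[0x09]=0x70, mem[0x20]=0x10, mem[0x22]=0xd1, mem[0x05]=0x30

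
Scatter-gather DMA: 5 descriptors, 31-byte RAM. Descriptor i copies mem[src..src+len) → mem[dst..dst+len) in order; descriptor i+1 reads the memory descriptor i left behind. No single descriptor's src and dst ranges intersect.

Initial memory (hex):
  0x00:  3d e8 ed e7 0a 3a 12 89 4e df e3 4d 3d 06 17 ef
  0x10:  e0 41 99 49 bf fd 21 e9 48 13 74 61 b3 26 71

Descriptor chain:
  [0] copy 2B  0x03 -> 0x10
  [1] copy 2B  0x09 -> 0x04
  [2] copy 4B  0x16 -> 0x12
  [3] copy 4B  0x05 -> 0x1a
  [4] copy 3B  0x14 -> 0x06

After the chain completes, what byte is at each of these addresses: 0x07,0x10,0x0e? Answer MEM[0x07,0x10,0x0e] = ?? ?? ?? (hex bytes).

MEM[0x07,0x10,0x0e] = 13 e7 17

[0] 0x03->0x10 len=2 : e7 0a
[1] 0x09->0x04 len=2 : df e3
[2] 0x16->0x12 len=4 : 21 e9 48 13
[3] 0x05->0x1a len=4 : e3 12 89 4e
[4] 0x14->0x06 len=3 : 48 13 21
query mem[0x07]=0x13, mem[0x10]=0xe7, mem[0x0e]=0x17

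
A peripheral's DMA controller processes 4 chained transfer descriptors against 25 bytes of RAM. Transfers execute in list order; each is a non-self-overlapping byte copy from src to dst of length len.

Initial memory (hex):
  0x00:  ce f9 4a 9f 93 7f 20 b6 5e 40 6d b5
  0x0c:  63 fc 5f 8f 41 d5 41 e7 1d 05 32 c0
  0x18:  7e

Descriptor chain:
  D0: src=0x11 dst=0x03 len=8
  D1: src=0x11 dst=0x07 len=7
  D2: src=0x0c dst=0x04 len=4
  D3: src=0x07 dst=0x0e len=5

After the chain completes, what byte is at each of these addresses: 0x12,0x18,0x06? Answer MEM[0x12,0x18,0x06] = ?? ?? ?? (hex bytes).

D0: mem[0x03..0x0a] <- [d5 41 e7 1d 05 32 c0 7e]
D1: mem[0x07..0x0d] <- [d5 41 e7 1d 05 32 c0]
D2: mem[0x04..0x07] <- [32 c0 5f 8f]
D3: mem[0x0e..0x12] <- [8f 41 e7 1d 05]
query mem[0x12]=0x05, mem[0x18]=0x7e, mem[0x06]=0x5f

MEM[0x12,0x18,0x06] = 05 7e 5f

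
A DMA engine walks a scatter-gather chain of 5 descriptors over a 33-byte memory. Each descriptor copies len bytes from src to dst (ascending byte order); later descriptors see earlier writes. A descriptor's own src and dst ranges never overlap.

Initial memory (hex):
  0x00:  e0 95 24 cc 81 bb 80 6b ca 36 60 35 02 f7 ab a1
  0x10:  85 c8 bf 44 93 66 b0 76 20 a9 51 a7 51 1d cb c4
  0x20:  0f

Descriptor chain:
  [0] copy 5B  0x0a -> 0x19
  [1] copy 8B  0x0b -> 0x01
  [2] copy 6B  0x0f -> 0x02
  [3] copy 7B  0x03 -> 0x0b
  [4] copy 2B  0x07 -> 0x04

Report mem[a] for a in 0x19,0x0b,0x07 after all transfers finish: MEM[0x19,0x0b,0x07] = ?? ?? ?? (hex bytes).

MEM[0x19,0x0b,0x07] = 60 85 93

#0 dst[0x19+5] := {0x60,0x35,0x02,0xf7,0xab}
#1 dst[0x01+8] := {0x35,0x02,0xf7,0xab,0xa1,0x85,0xc8,0xbf}
#2 dst[0x02+6] := {0xa1,0x85,0xc8,0xbf,0x44,0x93}
#3 dst[0x0b+7] := {0x85,0xc8,0xbf,0x44,0x93,0xbf,0x36}
#4 dst[0x04+2] := {0x93,0xbf}
query mem[0x19]=0x60, mem[0x0b]=0x85, mem[0x07]=0x93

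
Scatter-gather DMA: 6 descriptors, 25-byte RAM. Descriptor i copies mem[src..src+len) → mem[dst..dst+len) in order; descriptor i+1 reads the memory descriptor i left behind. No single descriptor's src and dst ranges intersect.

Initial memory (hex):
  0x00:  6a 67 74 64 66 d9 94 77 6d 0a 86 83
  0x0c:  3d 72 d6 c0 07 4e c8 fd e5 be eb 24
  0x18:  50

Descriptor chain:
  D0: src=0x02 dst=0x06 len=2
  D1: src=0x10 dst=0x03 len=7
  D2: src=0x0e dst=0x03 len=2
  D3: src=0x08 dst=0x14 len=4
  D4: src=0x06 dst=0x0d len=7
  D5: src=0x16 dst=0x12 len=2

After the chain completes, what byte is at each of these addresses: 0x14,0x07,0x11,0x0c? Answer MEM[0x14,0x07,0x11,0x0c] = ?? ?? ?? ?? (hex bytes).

D0: mem[0x06..0x07] <- [74 64]
D1: mem[0x03..0x09] <- [07 4e c8 fd e5 be eb]
D2: mem[0x03..0x04] <- [d6 c0]
D3: mem[0x14..0x17] <- [be eb 86 83]
D4: mem[0x0d..0x13] <- [fd e5 be eb 86 83 3d]
D5: mem[0x12..0x13] <- [86 83]
query mem[0x14]=0xbe, mem[0x07]=0xe5, mem[0x11]=0x86, mem[0x0c]=0x3d

MEM[0x14,0x07,0x11,0x0c] = be e5 86 3d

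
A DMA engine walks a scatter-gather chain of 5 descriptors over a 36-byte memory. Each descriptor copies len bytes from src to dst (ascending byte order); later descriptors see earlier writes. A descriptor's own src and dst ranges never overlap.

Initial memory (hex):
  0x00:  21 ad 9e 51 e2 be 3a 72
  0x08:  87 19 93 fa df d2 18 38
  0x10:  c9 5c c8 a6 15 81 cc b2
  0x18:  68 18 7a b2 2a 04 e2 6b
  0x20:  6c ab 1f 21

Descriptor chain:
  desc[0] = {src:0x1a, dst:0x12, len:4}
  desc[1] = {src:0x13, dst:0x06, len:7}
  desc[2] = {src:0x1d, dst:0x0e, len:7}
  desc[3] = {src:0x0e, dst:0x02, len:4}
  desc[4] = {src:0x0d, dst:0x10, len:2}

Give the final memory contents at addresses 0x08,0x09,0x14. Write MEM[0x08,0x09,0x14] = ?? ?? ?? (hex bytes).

MEM[0x08,0x09,0x14] = 04 cc 21

  after D0: wrote 4B at 0x12 = 7ab22a04
  after D1: wrote 7B at 0x06 = b22a04ccb26818
  after D2: wrote 7B at 0x0e = 04e26b6cab1f21
  after D3: wrote 4B at 0x02 = 04e26b6c
  after D4: wrote 2B at 0x10 = d204
query mem[0x08]=0x04, mem[0x09]=0xcc, mem[0x14]=0x21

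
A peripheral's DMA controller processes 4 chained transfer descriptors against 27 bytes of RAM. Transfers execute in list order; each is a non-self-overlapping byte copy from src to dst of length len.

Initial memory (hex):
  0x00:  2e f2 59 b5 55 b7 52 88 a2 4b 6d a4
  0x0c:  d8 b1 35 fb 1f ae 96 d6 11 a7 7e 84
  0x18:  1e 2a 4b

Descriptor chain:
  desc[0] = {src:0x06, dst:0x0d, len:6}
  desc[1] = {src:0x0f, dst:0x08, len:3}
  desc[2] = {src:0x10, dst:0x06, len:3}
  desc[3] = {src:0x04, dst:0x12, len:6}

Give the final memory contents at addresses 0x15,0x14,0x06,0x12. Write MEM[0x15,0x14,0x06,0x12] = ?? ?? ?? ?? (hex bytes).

[0] 0x06->0x0d len=6 : 52 88 a2 4b 6d a4
[1] 0x0f->0x08 len=3 : a2 4b 6d
[2] 0x10->0x06 len=3 : 4b 6d a4
[3] 0x04->0x12 len=6 : 55 b7 4b 6d a4 4b
query mem[0x15]=0x6d, mem[0x14]=0x4b, mem[0x06]=0x4b, mem[0x12]=0x55

MEM[0x15,0x14,0x06,0x12] = 6d 4b 4b 55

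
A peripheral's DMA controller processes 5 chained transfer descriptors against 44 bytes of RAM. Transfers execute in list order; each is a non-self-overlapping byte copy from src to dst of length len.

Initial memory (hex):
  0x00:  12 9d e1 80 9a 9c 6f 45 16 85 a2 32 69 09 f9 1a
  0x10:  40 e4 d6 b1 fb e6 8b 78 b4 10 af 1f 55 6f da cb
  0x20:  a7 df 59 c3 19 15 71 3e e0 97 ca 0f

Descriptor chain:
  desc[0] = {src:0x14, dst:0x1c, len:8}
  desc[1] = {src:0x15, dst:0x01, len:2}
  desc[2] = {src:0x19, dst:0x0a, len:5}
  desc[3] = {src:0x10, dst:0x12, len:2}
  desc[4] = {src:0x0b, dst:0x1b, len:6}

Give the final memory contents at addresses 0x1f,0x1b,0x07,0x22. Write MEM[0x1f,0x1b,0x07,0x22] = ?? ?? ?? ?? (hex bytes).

D0: mem[0x1c..0x23] <- [fb e6 8b 78 b4 10 af 1f]
D1: mem[0x01..0x02] <- [e6 8b]
D2: mem[0x0a..0x0e] <- [10 af 1f fb e6]
D3: mem[0x12..0x13] <- [40 e4]
D4: mem[0x1b..0x20] <- [af 1f fb e6 1a 40]
query mem[0x1f]=0x1a, mem[0x1b]=0xaf, mem[0x07]=0x45, mem[0x22]=0xaf

MEM[0x1f,0x1b,0x07,0x22] = 1a af 45 af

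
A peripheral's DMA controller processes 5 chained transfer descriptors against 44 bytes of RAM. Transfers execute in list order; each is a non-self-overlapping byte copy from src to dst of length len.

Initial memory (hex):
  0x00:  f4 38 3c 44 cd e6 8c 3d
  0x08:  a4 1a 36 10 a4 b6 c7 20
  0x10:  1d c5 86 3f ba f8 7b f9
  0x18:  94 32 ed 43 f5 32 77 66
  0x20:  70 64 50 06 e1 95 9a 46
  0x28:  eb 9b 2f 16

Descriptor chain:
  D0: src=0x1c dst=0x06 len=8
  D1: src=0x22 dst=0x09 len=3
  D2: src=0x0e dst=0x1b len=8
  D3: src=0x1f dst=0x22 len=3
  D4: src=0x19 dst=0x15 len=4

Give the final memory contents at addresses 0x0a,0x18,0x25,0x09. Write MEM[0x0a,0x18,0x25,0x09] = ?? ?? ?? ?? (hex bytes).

[0] 0x1c->0x06 len=8 : f5 32 77 66 70 64 50 06
[1] 0x22->0x09 len=3 : 50 06 e1
[2] 0x0e->0x1b len=8 : c7 20 1d c5 86 3f ba f8
[3] 0x1f->0x22 len=3 : 86 3f ba
[4] 0x19->0x15 len=4 : 32 ed c7 20
query mem[0x0a]=0x06, mem[0x18]=0x20, mem[0x25]=0x95, mem[0x09]=0x50

MEM[0x0a,0x18,0x25,0x09] = 06 20 95 50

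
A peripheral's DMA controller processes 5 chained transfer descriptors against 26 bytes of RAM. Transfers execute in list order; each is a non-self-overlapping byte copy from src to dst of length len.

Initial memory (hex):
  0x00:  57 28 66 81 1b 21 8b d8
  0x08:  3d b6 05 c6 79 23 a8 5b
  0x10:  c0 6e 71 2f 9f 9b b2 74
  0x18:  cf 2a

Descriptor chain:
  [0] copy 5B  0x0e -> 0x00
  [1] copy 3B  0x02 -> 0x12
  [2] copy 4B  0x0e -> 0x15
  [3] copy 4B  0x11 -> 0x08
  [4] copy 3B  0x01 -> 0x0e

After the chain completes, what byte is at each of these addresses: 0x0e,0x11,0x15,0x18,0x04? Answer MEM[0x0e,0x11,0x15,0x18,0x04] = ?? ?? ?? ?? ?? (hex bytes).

MEM[0x0e,0x11,0x15,0x18,0x04] = 5b 6e a8 6e 71

[0] 0x0e->0x00 len=5 : a8 5b c0 6e 71
[1] 0x02->0x12 len=3 : c0 6e 71
[2] 0x0e->0x15 len=4 : a8 5b c0 6e
[3] 0x11->0x08 len=4 : 6e c0 6e 71
[4] 0x01->0x0e len=3 : 5b c0 6e
query mem[0x0e]=0x5b, mem[0x11]=0x6e, mem[0x15]=0xa8, mem[0x18]=0x6e, mem[0x04]=0x71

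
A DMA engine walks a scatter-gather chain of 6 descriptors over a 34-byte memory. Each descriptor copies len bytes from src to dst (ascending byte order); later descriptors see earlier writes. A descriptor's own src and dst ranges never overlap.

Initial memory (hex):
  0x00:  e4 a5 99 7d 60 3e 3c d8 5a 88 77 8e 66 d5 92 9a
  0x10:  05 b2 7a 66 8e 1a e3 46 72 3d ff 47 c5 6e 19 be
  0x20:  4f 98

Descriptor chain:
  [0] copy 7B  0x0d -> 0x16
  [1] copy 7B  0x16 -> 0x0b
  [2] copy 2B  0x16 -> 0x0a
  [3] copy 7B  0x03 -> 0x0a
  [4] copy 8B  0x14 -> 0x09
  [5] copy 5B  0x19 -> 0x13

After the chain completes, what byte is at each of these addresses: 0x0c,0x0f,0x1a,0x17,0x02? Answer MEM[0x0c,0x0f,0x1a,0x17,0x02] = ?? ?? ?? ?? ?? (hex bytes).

[0] 0x0d->0x16 len=7 : d5 92 9a 05 b2 7a 66
[1] 0x16->0x0b len=7 : d5 92 9a 05 b2 7a 66
[2] 0x16->0x0a len=2 : d5 92
[3] 0x03->0x0a len=7 : 7d 60 3e 3c d8 5a 88
[4] 0x14->0x09 len=8 : 8e 1a d5 92 9a 05 b2 7a
[5] 0x19->0x13 len=5 : 05 b2 7a 66 6e
query mem[0x0c]=0x92, mem[0x0f]=0xb2, mem[0x1a]=0xb2, mem[0x17]=0x6e, mem[0x02]=0x99

MEM[0x0c,0x0f,0x1a,0x17,0x02] = 92 b2 b2 6e 99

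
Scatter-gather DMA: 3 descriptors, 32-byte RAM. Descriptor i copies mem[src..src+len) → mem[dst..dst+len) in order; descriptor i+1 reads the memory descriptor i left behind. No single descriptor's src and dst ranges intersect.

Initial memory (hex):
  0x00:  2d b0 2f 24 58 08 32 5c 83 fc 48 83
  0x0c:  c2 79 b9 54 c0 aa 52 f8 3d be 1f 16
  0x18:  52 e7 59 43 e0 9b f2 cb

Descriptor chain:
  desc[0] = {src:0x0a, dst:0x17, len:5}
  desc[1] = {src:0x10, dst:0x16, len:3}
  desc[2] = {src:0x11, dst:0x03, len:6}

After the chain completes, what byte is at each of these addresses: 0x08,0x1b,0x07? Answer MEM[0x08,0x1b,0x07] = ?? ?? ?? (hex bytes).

[0] 0x0a->0x17 len=5 : 48 83 c2 79 b9
[1] 0x10->0x16 len=3 : c0 aa 52
[2] 0x11->0x03 len=6 : aa 52 f8 3d be c0
query mem[0x08]=0xc0, mem[0x1b]=0xb9, mem[0x07]=0xbe

MEM[0x08,0x1b,0x07] = c0 b9 be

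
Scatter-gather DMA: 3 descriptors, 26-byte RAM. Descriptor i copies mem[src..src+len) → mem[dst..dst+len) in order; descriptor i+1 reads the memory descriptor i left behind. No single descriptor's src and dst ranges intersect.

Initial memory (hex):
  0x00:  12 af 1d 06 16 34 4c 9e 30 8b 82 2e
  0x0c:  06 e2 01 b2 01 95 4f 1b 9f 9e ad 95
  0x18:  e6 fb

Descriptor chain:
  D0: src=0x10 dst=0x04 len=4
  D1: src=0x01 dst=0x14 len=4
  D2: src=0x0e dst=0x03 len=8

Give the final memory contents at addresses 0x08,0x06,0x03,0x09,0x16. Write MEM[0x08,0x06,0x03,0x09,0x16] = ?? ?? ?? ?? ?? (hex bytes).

D0: mem[0x04..0x07] <- [01 95 4f 1b]
D1: mem[0x14..0x17] <- [af 1d 06 01]
D2: mem[0x03..0x0a] <- [01 b2 01 95 4f 1b af 1d]
query mem[0x08]=0x1b, mem[0x06]=0x95, mem[0x03]=0x01, mem[0x09]=0xaf, mem[0x16]=0x06

MEM[0x08,0x06,0x03,0x09,0x16] = 1b 95 01 af 06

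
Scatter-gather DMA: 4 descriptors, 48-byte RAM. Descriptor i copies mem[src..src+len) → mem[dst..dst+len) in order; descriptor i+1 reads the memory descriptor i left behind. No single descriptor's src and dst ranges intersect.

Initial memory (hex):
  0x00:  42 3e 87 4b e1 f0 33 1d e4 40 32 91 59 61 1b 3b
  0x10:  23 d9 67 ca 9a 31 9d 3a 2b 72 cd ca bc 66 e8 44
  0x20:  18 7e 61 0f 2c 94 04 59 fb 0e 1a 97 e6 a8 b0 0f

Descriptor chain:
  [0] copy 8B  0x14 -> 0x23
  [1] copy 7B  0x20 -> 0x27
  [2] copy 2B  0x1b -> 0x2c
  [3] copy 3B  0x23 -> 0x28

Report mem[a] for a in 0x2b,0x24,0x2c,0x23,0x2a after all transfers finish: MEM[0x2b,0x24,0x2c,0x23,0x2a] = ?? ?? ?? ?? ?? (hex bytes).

MEM[0x2b,0x24,0x2c,0x23,0x2a] = 31 31 ca 9a 9d

#0 dst[0x23+8] := {0x9a,0x31,0x9d,0x3a,0x2b,0x72,0xcd,0xca}
#1 dst[0x27+7] := {0x18,0x7e,0x61,0x9a,0x31,0x9d,0x3a}
#2 dst[0x2c+2] := {0xca,0xbc}
#3 dst[0x28+3] := {0x9a,0x31,0x9d}
query mem[0x2b]=0x31, mem[0x24]=0x31, mem[0x2c]=0xca, mem[0x23]=0x9a, mem[0x2a]=0x9d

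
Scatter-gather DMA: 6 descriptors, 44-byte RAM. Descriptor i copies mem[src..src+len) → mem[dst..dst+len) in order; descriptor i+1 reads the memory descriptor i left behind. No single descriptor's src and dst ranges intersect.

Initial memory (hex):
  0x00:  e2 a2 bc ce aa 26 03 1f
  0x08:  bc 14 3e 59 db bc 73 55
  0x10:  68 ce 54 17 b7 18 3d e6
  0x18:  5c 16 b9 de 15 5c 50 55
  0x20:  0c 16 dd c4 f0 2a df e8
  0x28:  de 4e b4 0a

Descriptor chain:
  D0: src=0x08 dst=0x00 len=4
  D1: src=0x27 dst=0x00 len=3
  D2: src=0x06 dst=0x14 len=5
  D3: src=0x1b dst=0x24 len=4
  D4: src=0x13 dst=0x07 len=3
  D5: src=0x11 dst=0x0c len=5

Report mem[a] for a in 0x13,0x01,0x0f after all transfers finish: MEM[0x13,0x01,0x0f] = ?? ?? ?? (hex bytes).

D0: mem[0x00..0x03] <- [bc 14 3e 59]
D1: mem[0x00..0x02] <- [e8 de 4e]
D2: mem[0x14..0x18] <- [03 1f bc 14 3e]
D3: mem[0x24..0x27] <- [de 15 5c 50]
D4: mem[0x07..0x09] <- [17 03 1f]
D5: mem[0x0c..0x10] <- [ce 54 17 03 1f]
query mem[0x13]=0x17, mem[0x01]=0xde, mem[0x0f]=0x03

MEM[0x13,0x01,0x0f] = 17 de 03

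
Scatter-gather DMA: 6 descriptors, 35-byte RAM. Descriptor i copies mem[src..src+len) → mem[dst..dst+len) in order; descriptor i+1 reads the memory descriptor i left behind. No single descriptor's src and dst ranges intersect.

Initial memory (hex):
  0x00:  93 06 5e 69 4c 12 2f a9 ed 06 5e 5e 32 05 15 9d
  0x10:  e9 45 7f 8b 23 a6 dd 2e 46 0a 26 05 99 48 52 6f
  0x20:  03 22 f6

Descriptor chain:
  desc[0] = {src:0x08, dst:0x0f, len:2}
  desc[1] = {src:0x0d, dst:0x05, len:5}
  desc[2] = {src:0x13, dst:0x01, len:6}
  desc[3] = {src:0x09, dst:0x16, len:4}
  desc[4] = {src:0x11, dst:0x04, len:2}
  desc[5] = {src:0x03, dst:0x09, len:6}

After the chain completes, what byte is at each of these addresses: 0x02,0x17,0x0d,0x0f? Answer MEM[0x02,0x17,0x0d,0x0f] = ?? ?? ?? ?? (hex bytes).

D0: mem[0x0f..0x10] <- [ed 06]
D1: mem[0x05..0x09] <- [05 15 ed 06 45]
D2: mem[0x01..0x06] <- [8b 23 a6 dd 2e 46]
D3: mem[0x16..0x19] <- [45 5e 5e 32]
D4: mem[0x04..0x05] <- [45 7f]
D5: mem[0x09..0x0e] <- [a6 45 7f 46 ed 06]
query mem[0x02]=0x23, mem[0x17]=0x5e, mem[0x0d]=0xed, mem[0x0f]=0xed

MEM[0x02,0x17,0x0d,0x0f] = 23 5e ed ed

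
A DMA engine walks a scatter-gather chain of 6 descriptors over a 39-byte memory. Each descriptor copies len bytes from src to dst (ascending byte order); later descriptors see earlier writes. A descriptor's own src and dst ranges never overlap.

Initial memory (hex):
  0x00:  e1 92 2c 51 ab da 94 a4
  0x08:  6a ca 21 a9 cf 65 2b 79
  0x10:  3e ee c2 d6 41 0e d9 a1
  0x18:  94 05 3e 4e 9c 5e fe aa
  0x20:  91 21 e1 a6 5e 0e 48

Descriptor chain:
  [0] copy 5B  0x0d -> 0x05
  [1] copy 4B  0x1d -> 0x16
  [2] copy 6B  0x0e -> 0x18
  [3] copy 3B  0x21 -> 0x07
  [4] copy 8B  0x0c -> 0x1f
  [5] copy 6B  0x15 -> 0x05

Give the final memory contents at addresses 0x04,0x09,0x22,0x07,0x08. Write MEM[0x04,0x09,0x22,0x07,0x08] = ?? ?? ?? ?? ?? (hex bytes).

[0] 0x0d->0x05 len=5 : 65 2b 79 3e ee
[1] 0x1d->0x16 len=4 : 5e fe aa 91
[2] 0x0e->0x18 len=6 : 2b 79 3e ee c2 d6
[3] 0x21->0x07 len=3 : 21 e1 a6
[4] 0x0c->0x1f len=8 : cf 65 2b 79 3e ee c2 d6
[5] 0x15->0x05 len=6 : 0e 5e fe 2b 79 3e
query mem[0x04]=0xab, mem[0x09]=0x79, mem[0x22]=0x79, mem[0x07]=0xfe, mem[0x08]=0x2b

MEM[0x04,0x09,0x22,0x07,0x08] = ab 79 79 fe 2b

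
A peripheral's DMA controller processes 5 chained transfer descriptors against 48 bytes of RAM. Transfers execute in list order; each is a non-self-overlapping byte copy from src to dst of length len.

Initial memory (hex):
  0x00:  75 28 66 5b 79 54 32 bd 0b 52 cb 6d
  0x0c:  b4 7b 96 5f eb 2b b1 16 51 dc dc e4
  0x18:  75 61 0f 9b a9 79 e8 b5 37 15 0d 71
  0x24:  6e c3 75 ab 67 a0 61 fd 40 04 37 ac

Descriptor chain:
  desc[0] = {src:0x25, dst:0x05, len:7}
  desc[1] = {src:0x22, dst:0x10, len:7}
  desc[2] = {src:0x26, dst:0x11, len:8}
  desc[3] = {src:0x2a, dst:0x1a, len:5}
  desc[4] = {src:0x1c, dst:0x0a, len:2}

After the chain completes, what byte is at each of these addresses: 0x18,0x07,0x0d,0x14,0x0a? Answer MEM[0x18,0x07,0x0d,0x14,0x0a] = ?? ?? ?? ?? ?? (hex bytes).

MEM[0x18,0x07,0x0d,0x14,0x0a] = 04 ab 7b a0 40

#0 dst[0x05+7] := {0xc3,0x75,0xab,0x67,0xa0,0x61,0xfd}
#1 dst[0x10+7] := {0x0d,0x71,0x6e,0xc3,0x75,0xab,0x67}
#2 dst[0x11+8] := {0x75,0xab,0x67,0xa0,0x61,0xfd,0x40,0x04}
#3 dst[0x1a+5] := {0x61,0xfd,0x40,0x04,0x37}
#4 dst[0x0a+2] := {0x40,0x04}
query mem[0x18]=0x04, mem[0x07]=0xab, mem[0x0d]=0x7b, mem[0x14]=0xa0, mem[0x0a]=0x40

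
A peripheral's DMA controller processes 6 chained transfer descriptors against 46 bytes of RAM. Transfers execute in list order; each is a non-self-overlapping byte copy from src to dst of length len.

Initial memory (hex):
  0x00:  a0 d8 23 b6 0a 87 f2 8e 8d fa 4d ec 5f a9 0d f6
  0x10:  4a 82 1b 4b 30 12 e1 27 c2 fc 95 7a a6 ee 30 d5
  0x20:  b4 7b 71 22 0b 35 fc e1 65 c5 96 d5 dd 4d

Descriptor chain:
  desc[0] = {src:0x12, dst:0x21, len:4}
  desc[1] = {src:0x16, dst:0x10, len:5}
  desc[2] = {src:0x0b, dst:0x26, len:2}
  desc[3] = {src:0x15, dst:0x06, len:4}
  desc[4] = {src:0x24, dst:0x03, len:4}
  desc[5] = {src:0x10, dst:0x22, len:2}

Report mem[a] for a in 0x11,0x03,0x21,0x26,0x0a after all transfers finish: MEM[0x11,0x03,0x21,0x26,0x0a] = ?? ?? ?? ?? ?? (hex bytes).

D0: mem[0x21..0x24] <- [1b 4b 30 12]
D1: mem[0x10..0x14] <- [e1 27 c2 fc 95]
D2: mem[0x26..0x27] <- [ec 5f]
D3: mem[0x06..0x09] <- [12 e1 27 c2]
D4: mem[0x03..0x06] <- [12 35 ec 5f]
D5: mem[0x22..0x23] <- [e1 27]
query mem[0x11]=0x27, mem[0x03]=0x12, mem[0x21]=0x1b, mem[0x26]=0xec, mem[0x0a]=0x4d

MEM[0x11,0x03,0x21,0x26,0x0a] = 27 12 1b ec 4d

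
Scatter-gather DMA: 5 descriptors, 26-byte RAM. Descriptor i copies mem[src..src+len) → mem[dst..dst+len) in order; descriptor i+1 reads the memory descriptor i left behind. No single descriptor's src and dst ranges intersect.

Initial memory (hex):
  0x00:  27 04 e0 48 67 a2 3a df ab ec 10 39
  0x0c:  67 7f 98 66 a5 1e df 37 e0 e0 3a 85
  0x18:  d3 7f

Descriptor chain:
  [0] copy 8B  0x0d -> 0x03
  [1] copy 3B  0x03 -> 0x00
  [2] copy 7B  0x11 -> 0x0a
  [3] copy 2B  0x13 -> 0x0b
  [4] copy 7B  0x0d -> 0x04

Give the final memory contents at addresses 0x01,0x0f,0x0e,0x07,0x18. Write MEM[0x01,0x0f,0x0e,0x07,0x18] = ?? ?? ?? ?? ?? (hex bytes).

MEM[0x01,0x0f,0x0e,0x07,0x18] = 98 3a e0 85 d3

D0: mem[0x03..0x0a] <- [7f 98 66 a5 1e df 37 e0]
D1: mem[0x00..0x02] <- [7f 98 66]
D2: mem[0x0a..0x10] <- [1e df 37 e0 e0 3a 85]
D3: mem[0x0b..0x0c] <- [37 e0]
D4: mem[0x04..0x0a] <- [e0 e0 3a 85 1e df 37]
query mem[0x01]=0x98, mem[0x0f]=0x3a, mem[0x0e]=0xe0, mem[0x07]=0x85, mem[0x18]=0xd3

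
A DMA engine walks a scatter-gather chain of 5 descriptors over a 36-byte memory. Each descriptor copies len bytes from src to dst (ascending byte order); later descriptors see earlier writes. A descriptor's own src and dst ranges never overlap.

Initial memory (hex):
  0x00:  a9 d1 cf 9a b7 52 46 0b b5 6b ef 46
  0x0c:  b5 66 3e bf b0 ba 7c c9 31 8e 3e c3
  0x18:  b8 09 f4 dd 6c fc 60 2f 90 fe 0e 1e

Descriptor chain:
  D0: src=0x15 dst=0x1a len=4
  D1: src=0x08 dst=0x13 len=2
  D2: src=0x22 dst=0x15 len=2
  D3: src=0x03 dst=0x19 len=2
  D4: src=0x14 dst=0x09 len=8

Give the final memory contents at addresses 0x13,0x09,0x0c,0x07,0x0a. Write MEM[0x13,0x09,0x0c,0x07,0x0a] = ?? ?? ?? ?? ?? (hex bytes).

MEM[0x13,0x09,0x0c,0x07,0x0a] = b5 6b c3 0b 0e

  after D0: wrote 4B at 0x1a = 8e3ec3b8
  after D1: wrote 2B at 0x13 = b56b
  after D2: wrote 2B at 0x15 = 0e1e
  after D3: wrote 2B at 0x19 = 9ab7
  after D4: wrote 8B at 0x09 = 6b0e1ec3b89ab73e
query mem[0x13]=0xb5, mem[0x09]=0x6b, mem[0x0c]=0xc3, mem[0x07]=0x0b, mem[0x0a]=0x0e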